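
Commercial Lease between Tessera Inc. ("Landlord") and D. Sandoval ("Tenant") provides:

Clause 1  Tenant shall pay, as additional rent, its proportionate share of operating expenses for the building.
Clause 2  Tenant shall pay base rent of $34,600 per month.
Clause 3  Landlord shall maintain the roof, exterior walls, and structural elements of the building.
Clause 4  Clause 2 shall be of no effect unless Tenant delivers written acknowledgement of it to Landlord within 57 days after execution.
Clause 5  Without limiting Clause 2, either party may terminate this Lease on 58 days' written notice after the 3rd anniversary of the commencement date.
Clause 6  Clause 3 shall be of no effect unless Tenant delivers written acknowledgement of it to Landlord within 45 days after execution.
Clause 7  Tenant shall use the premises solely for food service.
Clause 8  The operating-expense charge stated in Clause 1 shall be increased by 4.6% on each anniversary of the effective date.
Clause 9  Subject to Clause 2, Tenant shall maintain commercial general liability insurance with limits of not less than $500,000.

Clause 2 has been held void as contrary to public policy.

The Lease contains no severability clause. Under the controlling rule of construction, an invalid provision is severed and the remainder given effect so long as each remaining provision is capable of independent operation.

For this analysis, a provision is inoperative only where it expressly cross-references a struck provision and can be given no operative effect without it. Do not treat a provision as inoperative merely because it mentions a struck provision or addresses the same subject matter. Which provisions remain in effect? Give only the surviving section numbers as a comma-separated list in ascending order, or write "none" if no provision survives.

Clause 2 is struck. The only function of Clause 4 is the acknowledgement condition for Clause 2, so it cannot stand once Clause 2 is removed. Although Clause 5 refers to Clause 2, its operative terms do not depend on Clause 2, so it remains in effect. Although Clause 9 refers to Clause 2, its operative terms do not depend on Clause 2, so it remains in effect. Under the stated default rule, only provisions that cannot operate independently fall away; the rest are enforced. Clause 1, Clause 3, Clause 5, Clause 6, Clause 7, Clause 8, and Clause 9 remain in effect.

1, 3, 5, 6, 7, 8, 9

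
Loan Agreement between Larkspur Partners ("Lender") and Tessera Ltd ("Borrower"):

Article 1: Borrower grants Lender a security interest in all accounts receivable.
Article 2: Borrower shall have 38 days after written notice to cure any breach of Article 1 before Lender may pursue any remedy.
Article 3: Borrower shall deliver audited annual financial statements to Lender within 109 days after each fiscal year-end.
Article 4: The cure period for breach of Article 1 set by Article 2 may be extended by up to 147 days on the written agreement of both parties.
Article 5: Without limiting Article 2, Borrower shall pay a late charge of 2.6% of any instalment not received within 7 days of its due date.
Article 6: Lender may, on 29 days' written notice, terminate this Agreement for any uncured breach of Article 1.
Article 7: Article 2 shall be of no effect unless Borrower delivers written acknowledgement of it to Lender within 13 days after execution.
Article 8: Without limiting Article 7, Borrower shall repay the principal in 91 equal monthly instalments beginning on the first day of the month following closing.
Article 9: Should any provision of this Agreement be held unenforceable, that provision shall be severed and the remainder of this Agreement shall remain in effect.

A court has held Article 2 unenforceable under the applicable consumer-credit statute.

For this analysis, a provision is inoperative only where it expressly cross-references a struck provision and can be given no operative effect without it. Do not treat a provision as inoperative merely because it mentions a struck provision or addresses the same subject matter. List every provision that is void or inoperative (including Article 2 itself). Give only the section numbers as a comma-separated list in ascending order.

2, 4, 7

Article 2 is struck. Article 4 does nothing except set the extension of the cure period for breach of Article 1 by reference to Article 2; with Article 2 gone it has no independent effect and is inoperative. Article 7 merely fixes the acknowledgement condition for Article 2; with Article 2 gone it has nothing to operate on and falls away. Article 5 mentions Article 2 but its own obligation stands independently of Article 2, so Article 5 is not affected. Article 8 mentions Article 7 but its own obligation stands independently of Article 7, so Article 8 is not affected. Article 9 is a severability clause and preserves every provision that can still be given independent effect. Article 1, Article 3, Article 5, Article 6, Article 8, and Article 9 remain in effect.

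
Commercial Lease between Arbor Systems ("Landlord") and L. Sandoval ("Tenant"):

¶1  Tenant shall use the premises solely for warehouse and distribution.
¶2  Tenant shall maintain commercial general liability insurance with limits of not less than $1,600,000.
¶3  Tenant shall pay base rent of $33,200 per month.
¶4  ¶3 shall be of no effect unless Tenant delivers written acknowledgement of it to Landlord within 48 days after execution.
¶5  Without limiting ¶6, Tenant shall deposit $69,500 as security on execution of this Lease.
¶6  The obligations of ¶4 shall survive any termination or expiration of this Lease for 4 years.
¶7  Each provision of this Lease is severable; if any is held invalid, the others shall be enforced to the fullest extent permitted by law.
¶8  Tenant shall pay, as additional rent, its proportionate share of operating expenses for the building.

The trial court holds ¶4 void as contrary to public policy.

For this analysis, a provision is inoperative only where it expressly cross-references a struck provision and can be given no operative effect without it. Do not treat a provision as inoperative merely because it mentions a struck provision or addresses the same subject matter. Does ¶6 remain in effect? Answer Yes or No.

¶4 is struck. The only function of ¶6 is the survival period for ¶4, so it cannot stand once ¶4 is removed. Although ¶5 refers to ¶6, its operative terms do not depend on ¶6, so it remains in effect. Under the severability clause in ¶7, the remaining provisions continue in force. That leaves ¶1, ¶2, ¶3, ¶5, ¶7, and ¶8 in effect. ¶6 is among the inoperative provisions, so the answer is no.

No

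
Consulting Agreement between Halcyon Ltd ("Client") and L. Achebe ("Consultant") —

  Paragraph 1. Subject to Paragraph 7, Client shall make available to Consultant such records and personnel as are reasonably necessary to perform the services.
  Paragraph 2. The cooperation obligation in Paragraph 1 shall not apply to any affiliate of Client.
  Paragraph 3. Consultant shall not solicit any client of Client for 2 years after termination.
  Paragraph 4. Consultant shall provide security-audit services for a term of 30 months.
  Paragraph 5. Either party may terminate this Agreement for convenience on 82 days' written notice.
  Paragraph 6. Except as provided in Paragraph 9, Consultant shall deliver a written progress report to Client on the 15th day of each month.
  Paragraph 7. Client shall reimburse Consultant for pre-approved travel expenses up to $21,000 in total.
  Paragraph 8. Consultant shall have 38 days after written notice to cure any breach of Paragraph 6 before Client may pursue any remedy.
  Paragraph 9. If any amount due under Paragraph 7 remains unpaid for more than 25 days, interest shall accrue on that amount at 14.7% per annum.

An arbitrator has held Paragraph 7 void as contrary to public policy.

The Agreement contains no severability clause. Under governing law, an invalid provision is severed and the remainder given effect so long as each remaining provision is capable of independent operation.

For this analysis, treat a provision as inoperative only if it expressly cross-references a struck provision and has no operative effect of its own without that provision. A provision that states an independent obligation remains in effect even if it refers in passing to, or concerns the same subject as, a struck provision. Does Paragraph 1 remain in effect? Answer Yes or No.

Yes

Paragraph 7 is struck. Paragraph 9 has no operative effect of its own apart from Paragraph 7 and is therefore inoperative. Paragraph 1 mentions Paragraph 7 but its own obligation stands independently of Paragraph 7, so Paragraph 1 is not affected. Paragraph 6 mentions Paragraph 9 but its own obligation stands independently of Paragraph 9, so Paragraph 6 is not affected. With no severability clause, the stated default rule severs what cannot stand and enforces each remaining provision that can operate on its own. Paragraph 1, Paragraph 2, Paragraph 3, Paragraph 4, Paragraph 5, Paragraph 6, and Paragraph 8 remain in effect. Paragraph 1 is among the surviving provisions, so the answer is yes.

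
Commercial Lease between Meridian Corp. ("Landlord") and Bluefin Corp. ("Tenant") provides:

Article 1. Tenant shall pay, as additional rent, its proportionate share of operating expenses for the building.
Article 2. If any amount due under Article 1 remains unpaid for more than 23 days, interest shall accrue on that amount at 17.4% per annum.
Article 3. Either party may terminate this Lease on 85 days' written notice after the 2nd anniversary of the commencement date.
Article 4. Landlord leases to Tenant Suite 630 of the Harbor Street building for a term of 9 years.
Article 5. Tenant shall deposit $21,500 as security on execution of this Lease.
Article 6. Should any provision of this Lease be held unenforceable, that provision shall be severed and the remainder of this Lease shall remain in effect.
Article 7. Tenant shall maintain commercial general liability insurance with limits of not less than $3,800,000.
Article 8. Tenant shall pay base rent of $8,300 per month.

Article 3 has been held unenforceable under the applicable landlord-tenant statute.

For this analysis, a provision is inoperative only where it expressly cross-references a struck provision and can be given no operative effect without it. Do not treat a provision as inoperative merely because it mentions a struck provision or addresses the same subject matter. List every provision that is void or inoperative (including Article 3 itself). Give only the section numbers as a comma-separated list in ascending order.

3

Article 3 is struck. Nothing else in the Lease is defined by reference to Article 3. Article 6 is a severability clause and preserves every provision that can still be given independent effect. The provisions still in force are Article 1, Article 2, Article 4, Article 5, Article 6, Article 7, and Article 8.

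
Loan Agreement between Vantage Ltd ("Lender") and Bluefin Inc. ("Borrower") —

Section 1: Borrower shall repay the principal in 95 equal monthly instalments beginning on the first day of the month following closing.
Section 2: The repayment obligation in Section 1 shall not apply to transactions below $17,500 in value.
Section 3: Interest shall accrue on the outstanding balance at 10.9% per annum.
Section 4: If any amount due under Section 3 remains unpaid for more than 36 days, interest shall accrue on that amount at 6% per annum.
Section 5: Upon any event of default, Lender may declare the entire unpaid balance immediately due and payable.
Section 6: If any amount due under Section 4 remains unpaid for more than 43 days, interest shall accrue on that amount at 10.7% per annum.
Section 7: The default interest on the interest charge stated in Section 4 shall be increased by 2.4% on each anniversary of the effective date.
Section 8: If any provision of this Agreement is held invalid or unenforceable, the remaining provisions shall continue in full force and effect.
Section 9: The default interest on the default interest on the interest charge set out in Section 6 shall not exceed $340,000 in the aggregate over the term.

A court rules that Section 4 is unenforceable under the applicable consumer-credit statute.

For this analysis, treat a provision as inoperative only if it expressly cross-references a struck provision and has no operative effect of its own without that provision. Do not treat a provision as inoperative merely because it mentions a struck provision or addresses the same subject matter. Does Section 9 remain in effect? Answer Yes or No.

Section 4 is struck. The whole of Section 6 is the default interest on the default interest on the interest charge, defined by reference to Section 4, so Section 6 cannot stand once Section 4 is removed. Section 7 has no operative effect of its own apart from Section 4 and is therefore inoperative. Section 9 does nothing except set the aggregate cap on the default interest on the default interest on the interest charge by reference to Section 6; with Section 6 gone it has no independent effect and is inoperative. Section 8 is a severability clause and preserves every provision that can still be given independent effect. The provisions still in force are Section 1, Section 2, Section 3, Section 5, and Section 8. Section 9 is among the inoperative provisions, so the answer is no.

No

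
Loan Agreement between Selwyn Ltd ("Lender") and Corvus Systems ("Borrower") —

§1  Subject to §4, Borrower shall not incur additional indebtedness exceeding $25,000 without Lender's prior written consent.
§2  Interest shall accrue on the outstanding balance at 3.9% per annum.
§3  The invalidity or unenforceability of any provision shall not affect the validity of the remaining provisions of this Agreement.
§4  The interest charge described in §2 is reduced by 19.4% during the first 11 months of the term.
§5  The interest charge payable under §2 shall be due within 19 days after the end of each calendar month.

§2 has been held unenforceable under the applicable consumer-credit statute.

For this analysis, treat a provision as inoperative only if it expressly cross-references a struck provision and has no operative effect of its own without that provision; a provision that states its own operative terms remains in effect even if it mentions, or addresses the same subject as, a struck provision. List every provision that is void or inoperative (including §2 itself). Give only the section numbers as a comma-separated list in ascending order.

2, 4, 5

§2 is struck. §4 operates only by reference to §2, so it falls with §2. §5 has no operative effect of its own apart from §2 and is therefore inoperative. Although §1 refers to §4, its operative terms do not depend on §4, so it remains in effect. Under the severability clause in §3, the remaining provisions continue in force. The provisions still in force are §1 and §3.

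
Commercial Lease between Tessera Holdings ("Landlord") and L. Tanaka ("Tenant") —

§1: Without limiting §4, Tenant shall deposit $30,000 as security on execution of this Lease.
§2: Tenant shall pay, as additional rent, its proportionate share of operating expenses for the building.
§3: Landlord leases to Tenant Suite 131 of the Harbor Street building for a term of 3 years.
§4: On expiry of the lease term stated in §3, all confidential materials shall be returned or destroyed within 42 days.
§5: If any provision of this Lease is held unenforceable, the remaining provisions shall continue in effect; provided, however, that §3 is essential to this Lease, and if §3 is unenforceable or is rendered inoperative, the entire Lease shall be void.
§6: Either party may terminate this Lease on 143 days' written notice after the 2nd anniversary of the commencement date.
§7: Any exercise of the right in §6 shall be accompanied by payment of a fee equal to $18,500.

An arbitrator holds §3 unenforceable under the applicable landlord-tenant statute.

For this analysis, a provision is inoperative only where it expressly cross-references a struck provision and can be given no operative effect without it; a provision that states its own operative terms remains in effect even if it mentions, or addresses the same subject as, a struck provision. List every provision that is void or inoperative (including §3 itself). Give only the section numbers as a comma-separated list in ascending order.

§3 is struck. The only function of §4 is the return obligation tied to §3, so it cannot stand once §3 is removed. §5 makes §3 an essential term, and §3 is the provision held invalid; under §5, the entire Lease is therefore void. No provision of the Lease survives.

1, 2, 3, 4, 5, 6, 7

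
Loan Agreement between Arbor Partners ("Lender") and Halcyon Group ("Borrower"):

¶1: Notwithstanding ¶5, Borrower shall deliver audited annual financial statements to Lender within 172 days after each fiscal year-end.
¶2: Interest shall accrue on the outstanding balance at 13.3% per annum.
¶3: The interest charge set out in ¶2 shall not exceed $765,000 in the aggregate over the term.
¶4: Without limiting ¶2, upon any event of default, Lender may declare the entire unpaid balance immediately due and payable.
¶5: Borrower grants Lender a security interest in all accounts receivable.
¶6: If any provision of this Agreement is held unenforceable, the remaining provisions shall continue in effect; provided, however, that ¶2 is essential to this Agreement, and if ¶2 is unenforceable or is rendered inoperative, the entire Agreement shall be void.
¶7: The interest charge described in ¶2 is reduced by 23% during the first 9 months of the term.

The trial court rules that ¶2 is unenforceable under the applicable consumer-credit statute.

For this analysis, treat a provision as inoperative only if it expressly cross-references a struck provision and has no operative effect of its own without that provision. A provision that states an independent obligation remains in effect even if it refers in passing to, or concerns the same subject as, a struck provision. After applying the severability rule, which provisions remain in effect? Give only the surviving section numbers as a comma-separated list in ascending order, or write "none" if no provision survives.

¶2 is struck. ¶3 does nothing except set the aggregate cap on the interest charge by reference to ¶2; with ¶2 gone it has no independent effect and is inoperative. ¶7 does nothing except set the introductory reduction to the interest charge by reference to ¶2; with ¶2 gone it has no independent effect and is inoperative. ¶6 makes ¶2 an essential term, and ¶2 is the provision held invalid; under ¶6, the entire Agreement is therefore void. No provision of the Agreement survives.

none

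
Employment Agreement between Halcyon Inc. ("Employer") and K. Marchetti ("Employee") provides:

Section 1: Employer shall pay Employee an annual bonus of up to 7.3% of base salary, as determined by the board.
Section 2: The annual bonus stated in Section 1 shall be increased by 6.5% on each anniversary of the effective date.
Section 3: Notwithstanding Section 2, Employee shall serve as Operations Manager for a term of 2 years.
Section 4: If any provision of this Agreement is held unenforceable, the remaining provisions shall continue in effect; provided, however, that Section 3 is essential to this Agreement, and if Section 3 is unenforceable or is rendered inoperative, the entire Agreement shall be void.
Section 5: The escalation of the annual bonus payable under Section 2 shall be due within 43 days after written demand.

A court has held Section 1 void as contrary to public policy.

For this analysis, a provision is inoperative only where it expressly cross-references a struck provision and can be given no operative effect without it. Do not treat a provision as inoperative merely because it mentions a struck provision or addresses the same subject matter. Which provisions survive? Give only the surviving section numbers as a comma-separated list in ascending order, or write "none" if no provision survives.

3, 4

Section 1 is struck. Section 2 has no operative effect of its own apart from Section 1 and is therefore inoperative. Section 5 has no operative effect of its own apart from Section 2 and is therefore inoperative. Although Section 3 refers to Section 2, its operative terms do not depend on Section 2, so it remains in effect. Section 4 makes Section 3 an essential term, but Section 3 is unaffected, so the severability proviso in Section 4 preserves the remaining provisions. That leaves Section 3 and Section 4 in effect.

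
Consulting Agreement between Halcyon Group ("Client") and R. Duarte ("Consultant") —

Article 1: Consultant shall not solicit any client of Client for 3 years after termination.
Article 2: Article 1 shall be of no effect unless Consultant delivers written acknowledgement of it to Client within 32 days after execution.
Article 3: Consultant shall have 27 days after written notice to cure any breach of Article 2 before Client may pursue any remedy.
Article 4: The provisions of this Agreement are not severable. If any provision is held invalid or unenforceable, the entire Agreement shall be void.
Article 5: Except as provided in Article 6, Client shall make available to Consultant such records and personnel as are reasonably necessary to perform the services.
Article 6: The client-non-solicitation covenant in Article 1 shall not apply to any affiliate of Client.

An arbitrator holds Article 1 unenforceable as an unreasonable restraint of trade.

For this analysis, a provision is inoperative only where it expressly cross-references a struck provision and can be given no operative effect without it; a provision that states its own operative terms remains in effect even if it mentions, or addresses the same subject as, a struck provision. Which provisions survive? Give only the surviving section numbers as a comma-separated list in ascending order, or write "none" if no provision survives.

none

Article 1 is struck. The only function of Article 2 is the acknowledgement condition for Article 1, so it cannot stand once Article 1 is removed. Article 6 does nothing except set the carve-out from the client-non-solicitation covenant by reference to Article 1; with Article 1 gone it has no independent effect and is inoperative. Article 3 operates only by reference to Article 2, so it falls with Article 2. Article 4 provides that the Agreement is not severable, so the invalidity of any one provision voids the entire Agreement. No provision of the Agreement survives.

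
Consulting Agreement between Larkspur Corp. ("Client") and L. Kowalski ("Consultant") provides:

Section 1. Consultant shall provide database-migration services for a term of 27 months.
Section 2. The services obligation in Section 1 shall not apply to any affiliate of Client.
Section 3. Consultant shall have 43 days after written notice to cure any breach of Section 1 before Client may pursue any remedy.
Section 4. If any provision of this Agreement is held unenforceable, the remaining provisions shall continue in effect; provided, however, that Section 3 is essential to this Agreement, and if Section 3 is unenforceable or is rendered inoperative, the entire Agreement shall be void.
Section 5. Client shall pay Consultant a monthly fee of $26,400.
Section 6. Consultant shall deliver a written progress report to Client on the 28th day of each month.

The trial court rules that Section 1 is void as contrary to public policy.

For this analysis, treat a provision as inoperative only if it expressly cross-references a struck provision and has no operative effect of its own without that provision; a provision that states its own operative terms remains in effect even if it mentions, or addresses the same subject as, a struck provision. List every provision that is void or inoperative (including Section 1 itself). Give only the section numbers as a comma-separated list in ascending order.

Section 1 is struck. The whole of Section 2 is the carve-out from the services obligation, defined by reference to Section 1, so Section 2 cannot stand once Section 1 is removed. Section 3 has no operative effect of its own apart from Section 1 and is therefore inoperative. Section 4 makes Section 3 an essential term, and Section 3 has been rendered inoperative by the cascade; under Section 4, the entire Agreement is therefore void. No provision of the Agreement survives.

1, 2, 3, 4, 5, 6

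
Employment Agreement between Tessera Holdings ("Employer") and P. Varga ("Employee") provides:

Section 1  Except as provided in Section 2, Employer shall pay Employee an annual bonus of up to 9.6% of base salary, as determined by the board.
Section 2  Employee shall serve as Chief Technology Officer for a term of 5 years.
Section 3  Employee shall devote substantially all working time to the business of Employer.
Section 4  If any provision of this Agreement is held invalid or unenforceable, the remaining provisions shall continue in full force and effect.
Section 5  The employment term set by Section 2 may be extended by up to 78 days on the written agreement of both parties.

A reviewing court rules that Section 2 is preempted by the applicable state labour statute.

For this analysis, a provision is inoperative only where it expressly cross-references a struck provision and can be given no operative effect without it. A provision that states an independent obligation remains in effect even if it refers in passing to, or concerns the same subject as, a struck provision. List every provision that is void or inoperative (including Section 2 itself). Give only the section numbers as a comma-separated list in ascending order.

Section 2 is struck. Section 5 does nothing except set the extension of the employment term by reference to Section 2; with Section 2 gone it has no independent effect and is inoperative. Section 1 mentions Section 2 but its own obligation stands independently of Section 2, so Section 1 is not affected. Section 4 is a severability clause and preserves every provision that can still be given independent effect. The provisions still in force are Section 1, Section 3, and Section 4.

2, 5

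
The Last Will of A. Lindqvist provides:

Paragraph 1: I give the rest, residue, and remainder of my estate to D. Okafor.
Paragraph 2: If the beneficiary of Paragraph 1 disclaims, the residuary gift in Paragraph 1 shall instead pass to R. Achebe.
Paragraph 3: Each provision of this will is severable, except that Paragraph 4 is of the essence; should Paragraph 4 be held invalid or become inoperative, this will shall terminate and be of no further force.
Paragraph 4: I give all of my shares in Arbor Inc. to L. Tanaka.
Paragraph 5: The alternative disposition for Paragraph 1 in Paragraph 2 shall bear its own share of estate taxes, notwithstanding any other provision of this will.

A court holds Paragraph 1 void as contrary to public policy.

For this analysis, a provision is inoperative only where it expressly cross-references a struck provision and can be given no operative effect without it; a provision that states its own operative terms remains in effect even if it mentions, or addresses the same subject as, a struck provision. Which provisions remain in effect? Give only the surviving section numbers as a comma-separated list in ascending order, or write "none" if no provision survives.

Paragraph 1 is struck. The only function of Paragraph 2 is the alternative disposition for Paragraph 1, so it cannot stand once Paragraph 1 is removed. Paragraph 5 operates only by reference to Paragraph 2, so it falls with Paragraph 2. Paragraph 3 makes Paragraph 4 an essential term, but Paragraph 4 is unaffected, so the severability proviso in Paragraph 3 preserves the remaining provisions. Paragraph 3 and Paragraph 4 remain in effect.

3, 4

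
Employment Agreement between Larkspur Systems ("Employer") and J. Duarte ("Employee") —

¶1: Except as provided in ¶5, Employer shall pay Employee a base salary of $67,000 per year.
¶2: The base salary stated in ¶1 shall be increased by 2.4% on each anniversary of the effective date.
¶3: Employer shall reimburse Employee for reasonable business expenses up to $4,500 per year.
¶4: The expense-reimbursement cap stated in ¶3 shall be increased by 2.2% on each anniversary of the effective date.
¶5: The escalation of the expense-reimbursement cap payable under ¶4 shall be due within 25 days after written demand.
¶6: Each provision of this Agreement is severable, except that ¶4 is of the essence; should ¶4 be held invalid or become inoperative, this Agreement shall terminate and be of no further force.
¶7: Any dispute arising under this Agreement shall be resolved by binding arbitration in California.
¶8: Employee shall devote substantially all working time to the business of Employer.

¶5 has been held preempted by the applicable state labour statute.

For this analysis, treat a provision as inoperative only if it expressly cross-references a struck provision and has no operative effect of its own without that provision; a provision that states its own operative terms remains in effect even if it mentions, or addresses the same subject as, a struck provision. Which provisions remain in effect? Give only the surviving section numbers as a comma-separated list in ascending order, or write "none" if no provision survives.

1, 2, 3, 4, 6, 7, 8

¶5 is struck. Although ¶1 refers to ¶5, its operative terms do not depend on ¶5, so it remains in effect. No other provision's operative terms depend on ¶5. ¶6 makes ¶4 an essential term, but ¶4 is unaffected, so the severability proviso in ¶6 preserves the remaining provisions. That leaves ¶1, ¶2, ¶3, ¶4, ¶6, ¶7, and ¶8 in effect.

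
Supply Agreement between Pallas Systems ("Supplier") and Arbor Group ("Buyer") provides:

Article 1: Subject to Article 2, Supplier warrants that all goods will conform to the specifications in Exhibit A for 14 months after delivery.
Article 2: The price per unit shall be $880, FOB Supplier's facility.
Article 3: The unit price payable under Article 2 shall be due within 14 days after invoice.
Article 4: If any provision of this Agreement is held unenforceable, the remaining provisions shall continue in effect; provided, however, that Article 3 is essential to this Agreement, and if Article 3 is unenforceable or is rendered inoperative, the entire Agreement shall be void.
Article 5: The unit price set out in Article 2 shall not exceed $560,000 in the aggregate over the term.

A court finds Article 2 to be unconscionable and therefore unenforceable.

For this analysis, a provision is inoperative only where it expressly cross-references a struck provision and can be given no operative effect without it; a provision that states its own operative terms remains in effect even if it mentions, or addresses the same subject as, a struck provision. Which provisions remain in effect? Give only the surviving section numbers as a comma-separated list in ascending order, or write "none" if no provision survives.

Article 2 is struck. Article 3 has no operative effect of its own apart from Article 2 and is therefore inoperative. Article 5 has no operative effect of its own apart from Article 2 and is therefore inoperative. Article 4 makes Article 3 an essential term, and Article 3 has been rendered inoperative by the cascade; under Article 4, the entire Agreement is therefore void. No provision of the Agreement survives.

none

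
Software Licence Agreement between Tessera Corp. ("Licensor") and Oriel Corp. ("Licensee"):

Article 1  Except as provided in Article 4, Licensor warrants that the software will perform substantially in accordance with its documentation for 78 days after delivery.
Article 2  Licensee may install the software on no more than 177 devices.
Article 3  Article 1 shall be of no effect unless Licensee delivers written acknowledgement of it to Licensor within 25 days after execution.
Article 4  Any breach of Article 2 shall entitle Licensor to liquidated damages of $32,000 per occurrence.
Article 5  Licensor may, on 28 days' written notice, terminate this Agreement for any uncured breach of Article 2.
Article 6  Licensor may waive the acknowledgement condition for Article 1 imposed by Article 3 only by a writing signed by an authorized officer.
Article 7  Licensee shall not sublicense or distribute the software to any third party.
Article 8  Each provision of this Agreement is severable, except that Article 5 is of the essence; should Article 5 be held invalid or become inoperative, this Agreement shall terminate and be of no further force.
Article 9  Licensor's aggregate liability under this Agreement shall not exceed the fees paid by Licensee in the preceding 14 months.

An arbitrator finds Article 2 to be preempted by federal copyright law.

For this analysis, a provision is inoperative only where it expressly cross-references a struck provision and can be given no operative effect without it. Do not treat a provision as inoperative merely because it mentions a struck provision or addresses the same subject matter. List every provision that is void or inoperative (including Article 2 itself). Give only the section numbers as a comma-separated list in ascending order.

Article 2 is struck. The whole of Article 4 is the liquidated-damages amount, defined by reference to Article 2, so Article 4 cannot stand once Article 2 is removed. Article 5 has no operative effect of its own apart from Article 2 and is therefore inoperative. Article 8 makes Article 5 an essential term, and Article 5 has been rendered inoperative by the cascade; under Article 8, the entire Agreement is therefore void. No provision of the Agreement survives.

1, 2, 3, 4, 5, 6, 7, 8, 9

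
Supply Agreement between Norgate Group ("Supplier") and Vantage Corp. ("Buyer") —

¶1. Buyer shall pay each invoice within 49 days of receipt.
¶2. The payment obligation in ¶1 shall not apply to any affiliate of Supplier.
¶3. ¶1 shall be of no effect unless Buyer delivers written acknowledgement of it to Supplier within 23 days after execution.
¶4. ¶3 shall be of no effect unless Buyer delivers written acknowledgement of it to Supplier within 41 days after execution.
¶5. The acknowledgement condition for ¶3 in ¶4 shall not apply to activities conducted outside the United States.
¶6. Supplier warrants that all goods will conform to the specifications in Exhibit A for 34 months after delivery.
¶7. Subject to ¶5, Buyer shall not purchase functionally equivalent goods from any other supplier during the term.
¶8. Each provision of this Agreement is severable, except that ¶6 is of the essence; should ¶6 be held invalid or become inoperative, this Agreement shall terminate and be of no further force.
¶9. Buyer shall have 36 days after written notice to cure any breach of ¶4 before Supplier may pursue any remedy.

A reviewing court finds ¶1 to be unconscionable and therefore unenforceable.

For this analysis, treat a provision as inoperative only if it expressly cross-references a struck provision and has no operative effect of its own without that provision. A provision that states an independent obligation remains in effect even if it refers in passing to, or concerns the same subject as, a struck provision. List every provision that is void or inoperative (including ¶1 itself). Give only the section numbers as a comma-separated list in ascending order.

¶1 is struck. ¶2 has no operative effect of its own apart from ¶1 and is therefore inoperative. ¶3 operates only by reference to ¶1, so it falls with ¶1. ¶4 merely fixes the acknowledgement condition for ¶3; with ¶3 gone it has nothing to operate on and falls away. The whole of ¶5 is the carve-out from the acknowledgement condition for ¶3, defined by reference to ¶4, so ¶5 cannot stand once ¶4 is removed. ¶9 has no operative effect of its own apart from ¶4 and is therefore inoperative. Although ¶7 refers to ¶5, its operative terms do not depend on ¶5, so it remains in effect. ¶8 makes ¶6 an essential term, but ¶6 is unaffected, so the severability proviso in ¶8 preserves the remaining provisions. The provisions still in force are ¶6, ¶7, and ¶8.

1, 2, 3, 4, 5, 9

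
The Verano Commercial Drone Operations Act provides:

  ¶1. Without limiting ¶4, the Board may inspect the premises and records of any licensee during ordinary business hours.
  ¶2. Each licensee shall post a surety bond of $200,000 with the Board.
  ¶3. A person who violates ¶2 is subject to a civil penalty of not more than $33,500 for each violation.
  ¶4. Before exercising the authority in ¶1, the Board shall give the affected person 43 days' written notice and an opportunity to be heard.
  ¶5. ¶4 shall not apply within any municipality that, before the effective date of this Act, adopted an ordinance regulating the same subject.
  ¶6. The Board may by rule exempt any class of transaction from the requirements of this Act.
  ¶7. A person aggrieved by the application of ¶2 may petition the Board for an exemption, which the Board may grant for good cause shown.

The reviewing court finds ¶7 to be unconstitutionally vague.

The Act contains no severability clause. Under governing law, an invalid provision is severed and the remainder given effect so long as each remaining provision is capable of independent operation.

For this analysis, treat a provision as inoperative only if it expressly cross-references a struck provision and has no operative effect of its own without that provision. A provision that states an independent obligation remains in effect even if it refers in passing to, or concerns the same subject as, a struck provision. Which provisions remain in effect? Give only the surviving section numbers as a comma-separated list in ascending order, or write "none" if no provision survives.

¶7 is struck. No other provision's operative terms depend on ¶7. With no severability clause, the stated default rule severs what cannot stand and enforces each remaining provision that can operate on its own. That leaves ¶1, ¶2, ¶3, ¶4, ¶5, and ¶6 in effect.

1, 2, 3, 4, 5, 6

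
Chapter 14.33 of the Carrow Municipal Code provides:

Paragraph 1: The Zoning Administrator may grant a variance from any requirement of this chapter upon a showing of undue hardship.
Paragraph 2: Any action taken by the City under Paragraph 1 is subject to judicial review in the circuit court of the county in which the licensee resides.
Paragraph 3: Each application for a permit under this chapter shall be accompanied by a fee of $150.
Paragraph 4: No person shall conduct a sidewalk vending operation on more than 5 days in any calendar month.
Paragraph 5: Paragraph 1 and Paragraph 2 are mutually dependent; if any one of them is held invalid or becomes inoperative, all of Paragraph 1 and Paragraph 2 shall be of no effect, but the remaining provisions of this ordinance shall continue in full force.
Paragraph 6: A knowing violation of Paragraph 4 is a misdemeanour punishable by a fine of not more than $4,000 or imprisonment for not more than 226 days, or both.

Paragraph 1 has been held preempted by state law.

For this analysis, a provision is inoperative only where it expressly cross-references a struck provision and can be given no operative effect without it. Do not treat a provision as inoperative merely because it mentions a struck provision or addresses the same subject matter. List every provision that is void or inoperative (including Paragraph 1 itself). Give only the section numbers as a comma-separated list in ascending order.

Paragraph 1 is struck. Paragraph 2 has no operative effect of its own apart from Paragraph 1 and is therefore inoperative. Paragraph 5 declares Paragraph 1 and Paragraph 2 mutually dependent; since one of them has fallen, all of them are of no effect. The remainder continues in force under Paragraph 5. That leaves Paragraph 3, Paragraph 4, Paragraph 5, and Paragraph 6 in effect.

1, 2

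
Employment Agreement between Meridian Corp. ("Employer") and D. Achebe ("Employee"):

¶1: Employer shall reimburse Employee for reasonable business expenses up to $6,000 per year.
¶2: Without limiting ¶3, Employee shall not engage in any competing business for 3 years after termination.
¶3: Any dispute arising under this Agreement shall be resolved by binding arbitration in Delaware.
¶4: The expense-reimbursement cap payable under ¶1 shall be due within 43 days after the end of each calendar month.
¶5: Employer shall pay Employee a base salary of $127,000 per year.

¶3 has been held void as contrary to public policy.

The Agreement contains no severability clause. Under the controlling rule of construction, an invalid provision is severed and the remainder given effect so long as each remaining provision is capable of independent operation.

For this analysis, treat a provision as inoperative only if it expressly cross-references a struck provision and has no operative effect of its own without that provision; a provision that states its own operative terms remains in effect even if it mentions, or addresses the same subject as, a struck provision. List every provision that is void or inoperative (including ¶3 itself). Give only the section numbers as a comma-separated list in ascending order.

3

¶3 is struck. ¶2 mentions ¶3 but its own obligation stands independently of ¶3, so ¶2 is not affected. Nothing else in the Agreement is defined by reference to ¶3. With no severability clause, the stated default rule severs what cannot stand and enforces each remaining provision that can operate on its own. The provisions still in force are ¶1, ¶2, ¶4, and ¶5.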